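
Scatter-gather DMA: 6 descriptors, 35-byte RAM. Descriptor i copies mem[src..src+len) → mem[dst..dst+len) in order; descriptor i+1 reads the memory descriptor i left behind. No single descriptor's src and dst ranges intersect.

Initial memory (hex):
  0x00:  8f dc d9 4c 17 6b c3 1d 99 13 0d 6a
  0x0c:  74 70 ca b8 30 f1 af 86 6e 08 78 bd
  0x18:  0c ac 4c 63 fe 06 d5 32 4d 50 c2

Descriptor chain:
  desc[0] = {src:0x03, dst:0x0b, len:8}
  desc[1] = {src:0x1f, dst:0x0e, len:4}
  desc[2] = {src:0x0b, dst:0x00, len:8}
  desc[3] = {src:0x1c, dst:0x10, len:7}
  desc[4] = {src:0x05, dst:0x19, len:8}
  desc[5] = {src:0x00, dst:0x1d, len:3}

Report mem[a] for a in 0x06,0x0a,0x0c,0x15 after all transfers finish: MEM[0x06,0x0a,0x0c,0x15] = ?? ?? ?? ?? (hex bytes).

MEM[0x06,0x0a,0x0c,0x15] = c2 0d 17 50

#0 dst[0x0b+8] := {0x4c,0x17,0x6b,0xc3,0x1d,0x99,0x13,0x0d}
#1 dst[0x0e+4] := {0x32,0x4d,0x50,0xc2}
#2 dst[0x00+8] := {0x4c,0x17,0x6b,0x32,0x4d,0x50,0xc2,0x0d}
#3 dst[0x10+7] := {0xfe,0x06,0xd5,0x32,0x4d,0x50,0xc2}
#4 dst[0x19+8] := {0x50,0xc2,0x0d,0x99,0x13,0x0d,0x4c,0x17}
#5 dst[0x1d+3] := {0x4c,0x17,0x6b}
query mem[0x06]=0xc2, mem[0x0a]=0x0d, mem[0x0c]=0x17, mem[0x15]=0x50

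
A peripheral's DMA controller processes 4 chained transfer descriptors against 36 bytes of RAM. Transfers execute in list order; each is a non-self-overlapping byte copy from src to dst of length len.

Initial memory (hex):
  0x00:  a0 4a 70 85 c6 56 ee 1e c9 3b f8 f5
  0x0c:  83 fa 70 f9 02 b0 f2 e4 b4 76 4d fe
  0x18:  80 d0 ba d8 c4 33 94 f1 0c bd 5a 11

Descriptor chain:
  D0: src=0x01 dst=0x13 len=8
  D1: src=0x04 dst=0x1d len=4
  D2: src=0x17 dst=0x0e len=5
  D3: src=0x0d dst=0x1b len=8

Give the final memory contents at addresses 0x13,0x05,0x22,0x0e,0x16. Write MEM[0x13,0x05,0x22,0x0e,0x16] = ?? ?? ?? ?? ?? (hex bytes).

  after D0: wrote 8B at 0x13 = 4a7085c656ee1ec9
  after D1: wrote 4B at 0x1d = c656ee1e
  after D2: wrote 5B at 0x0e = 56ee1ec9d8
  after D3: wrote 8B at 0x1b = fa56ee1ec9d84a70
query mem[0x13]=0x4a, mem[0x05]=0x56, mem[0x22]=0x70, mem[0x0e]=0x56, mem[0x16]=0xc6

MEM[0x13,0x05,0x22,0x0e,0x16] = 4a 56 70 56 c6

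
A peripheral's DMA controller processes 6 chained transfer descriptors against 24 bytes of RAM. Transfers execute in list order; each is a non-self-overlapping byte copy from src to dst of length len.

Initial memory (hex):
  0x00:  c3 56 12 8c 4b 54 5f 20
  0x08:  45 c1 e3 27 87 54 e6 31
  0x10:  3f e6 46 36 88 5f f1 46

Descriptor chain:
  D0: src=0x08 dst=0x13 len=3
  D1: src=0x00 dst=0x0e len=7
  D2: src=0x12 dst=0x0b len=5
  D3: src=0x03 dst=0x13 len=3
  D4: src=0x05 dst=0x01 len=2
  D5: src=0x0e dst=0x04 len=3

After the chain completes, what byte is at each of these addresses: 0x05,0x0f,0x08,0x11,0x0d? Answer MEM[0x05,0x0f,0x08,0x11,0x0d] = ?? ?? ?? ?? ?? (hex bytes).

  after D0: wrote 3B at 0x13 = 45c1e3
  after D1: wrote 7B at 0x0e = c356128c4b545f
  after D2: wrote 5B at 0x0b = 4b545fe3f1
  after D3: wrote 3B at 0x13 = 8c4b54
  after D4: wrote 2B at 0x01 = 545f
  after D5: wrote 3B at 0x04 = e3f112
query mem[0x05]=0xf1, mem[0x0f]=0xf1, mem[0x08]=0x45, mem[0x11]=0x8c, mem[0x0d]=0x5f

MEM[0x05,0x0f,0x08,0x11,0x0d] = f1 f1 45 8c 5f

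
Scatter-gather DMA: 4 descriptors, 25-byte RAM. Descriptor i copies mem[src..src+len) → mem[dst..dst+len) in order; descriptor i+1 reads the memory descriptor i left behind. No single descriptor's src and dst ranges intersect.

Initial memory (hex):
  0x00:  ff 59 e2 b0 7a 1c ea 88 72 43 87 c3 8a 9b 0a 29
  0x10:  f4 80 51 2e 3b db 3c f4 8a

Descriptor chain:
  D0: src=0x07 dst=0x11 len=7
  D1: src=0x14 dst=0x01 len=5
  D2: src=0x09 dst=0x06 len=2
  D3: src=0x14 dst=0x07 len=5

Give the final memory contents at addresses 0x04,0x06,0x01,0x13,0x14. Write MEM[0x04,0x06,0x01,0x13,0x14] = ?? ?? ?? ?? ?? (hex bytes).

MEM[0x04,0x06,0x01,0x13,0x14] = 9b 43 87 43 87

[0] 0x07->0x11 len=7 : 88 72 43 87 c3 8a 9b
[1] 0x14->0x01 len=5 : 87 c3 8a 9b 8a
[2] 0x09->0x06 len=2 : 43 87
[3] 0x14->0x07 len=5 : 87 c3 8a 9b 8a
query mem[0x04]=0x9b, mem[0x06]=0x43, mem[0x01]=0x87, mem[0x13]=0x43, mem[0x14]=0x87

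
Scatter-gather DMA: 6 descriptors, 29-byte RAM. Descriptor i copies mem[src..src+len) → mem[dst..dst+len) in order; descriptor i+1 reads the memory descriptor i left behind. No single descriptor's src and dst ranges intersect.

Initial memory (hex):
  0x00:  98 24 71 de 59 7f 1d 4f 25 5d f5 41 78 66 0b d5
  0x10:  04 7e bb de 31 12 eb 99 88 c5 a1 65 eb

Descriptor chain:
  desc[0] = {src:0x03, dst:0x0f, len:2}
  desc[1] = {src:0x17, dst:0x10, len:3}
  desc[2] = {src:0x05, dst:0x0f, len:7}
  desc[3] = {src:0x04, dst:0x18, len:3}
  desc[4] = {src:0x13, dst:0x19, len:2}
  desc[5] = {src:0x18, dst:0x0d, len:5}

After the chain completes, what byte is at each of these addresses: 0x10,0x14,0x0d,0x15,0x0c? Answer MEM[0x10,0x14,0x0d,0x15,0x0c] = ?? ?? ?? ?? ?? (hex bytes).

MEM[0x10,0x14,0x0d,0x15,0x0c] = 65 f5 59 41 78

  after D0: wrote 2B at 0x0f = de59
  after D1: wrote 3B at 0x10 = 9988c5
  after D2: wrote 7B at 0x0f = 7f1d4f255df541
  after D3: wrote 3B at 0x18 = 597f1d
  after D4: wrote 2B at 0x19 = 5df5
  after D5: wrote 5B at 0x0d = 595df565eb
query mem[0x10]=0x65, mem[0x14]=0xf5, mem[0x0d]=0x59, mem[0x15]=0x41, mem[0x0c]=0x78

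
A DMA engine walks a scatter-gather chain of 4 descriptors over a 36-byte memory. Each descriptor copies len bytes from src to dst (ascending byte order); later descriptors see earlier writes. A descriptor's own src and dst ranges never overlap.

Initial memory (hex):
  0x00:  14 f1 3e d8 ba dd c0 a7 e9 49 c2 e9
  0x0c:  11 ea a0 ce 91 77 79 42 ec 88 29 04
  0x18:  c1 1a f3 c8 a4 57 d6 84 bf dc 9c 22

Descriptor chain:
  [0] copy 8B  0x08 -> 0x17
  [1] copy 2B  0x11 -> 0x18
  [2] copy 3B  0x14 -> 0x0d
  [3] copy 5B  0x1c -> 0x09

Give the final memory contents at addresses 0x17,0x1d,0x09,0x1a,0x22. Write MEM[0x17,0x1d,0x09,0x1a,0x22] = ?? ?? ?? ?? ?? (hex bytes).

MEM[0x17,0x1d,0x09,0x1a,0x22] = e9 a0 ea e9 9c

#0 dst[0x17+8] := {0xe9,0x49,0xc2,0xe9,0x11,0xea,0xa0,0xce}
#1 dst[0x18+2] := {0x77,0x79}
#2 dst[0x0d+3] := {0xec,0x88,0x29}
#3 dst[0x09+5] := {0xea,0xa0,0xce,0x84,0xbf}
query mem[0x17]=0xe9, mem[0x1d]=0xa0, mem[0x09]=0xea, mem[0x1a]=0xe9, mem[0x22]=0x9c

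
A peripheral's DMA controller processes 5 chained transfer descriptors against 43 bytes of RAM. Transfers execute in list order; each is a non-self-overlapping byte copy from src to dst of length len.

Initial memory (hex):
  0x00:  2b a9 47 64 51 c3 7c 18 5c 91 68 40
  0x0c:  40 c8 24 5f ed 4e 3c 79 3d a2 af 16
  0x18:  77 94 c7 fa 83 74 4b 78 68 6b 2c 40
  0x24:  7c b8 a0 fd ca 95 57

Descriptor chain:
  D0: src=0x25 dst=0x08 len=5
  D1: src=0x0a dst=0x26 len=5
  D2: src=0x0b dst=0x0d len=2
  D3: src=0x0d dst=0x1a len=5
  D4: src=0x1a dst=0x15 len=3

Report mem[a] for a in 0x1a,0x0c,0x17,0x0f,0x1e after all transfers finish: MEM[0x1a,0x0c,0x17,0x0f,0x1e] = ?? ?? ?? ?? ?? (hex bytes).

MEM[0x1a,0x0c,0x17,0x0f,0x1e] = ca 95 5f 5f 4e

D0: mem[0x08..0x0c] <- [b8 a0 fd ca 95]
D1: mem[0x26..0x2a] <- [fd ca 95 c8 24]
D2: mem[0x0d..0x0e] <- [ca 95]
D3: mem[0x1a..0x1e] <- [ca 95 5f ed 4e]
D4: mem[0x15..0x17] <- [ca 95 5f]
query mem[0x1a]=0xca, mem[0x0c]=0x95, mem[0x17]=0x5f, mem[0x0f]=0x5f, mem[0x1e]=0x4e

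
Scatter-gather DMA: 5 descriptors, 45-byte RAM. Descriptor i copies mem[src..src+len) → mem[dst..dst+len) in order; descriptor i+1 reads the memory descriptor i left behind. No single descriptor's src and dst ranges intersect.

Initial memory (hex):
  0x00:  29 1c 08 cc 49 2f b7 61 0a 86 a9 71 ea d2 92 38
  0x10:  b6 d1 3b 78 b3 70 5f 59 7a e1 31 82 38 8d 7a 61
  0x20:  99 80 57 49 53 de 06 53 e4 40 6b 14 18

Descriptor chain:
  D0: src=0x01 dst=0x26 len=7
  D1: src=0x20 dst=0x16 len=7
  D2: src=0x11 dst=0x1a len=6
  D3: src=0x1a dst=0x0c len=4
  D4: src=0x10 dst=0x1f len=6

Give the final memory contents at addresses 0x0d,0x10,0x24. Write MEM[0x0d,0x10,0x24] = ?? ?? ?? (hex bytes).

MEM[0x0d,0x10,0x24] = 3b b6 70

#0 dst[0x26+7] := {0x1c,0x08,0xcc,0x49,0x2f,0xb7,0x61}
#1 dst[0x16+7] := {0x99,0x80,0x57,0x49,0x53,0xde,0x1c}
#2 dst[0x1a+6] := {0xd1,0x3b,0x78,0xb3,0x70,0x99}
#3 dst[0x0c+4] := {0xd1,0x3b,0x78,0xb3}
#4 dst[0x1f+6] := {0xb6,0xd1,0x3b,0x78,0xb3,0x70}
query mem[0x0d]=0x3b, mem[0x10]=0xb6, mem[0x24]=0x70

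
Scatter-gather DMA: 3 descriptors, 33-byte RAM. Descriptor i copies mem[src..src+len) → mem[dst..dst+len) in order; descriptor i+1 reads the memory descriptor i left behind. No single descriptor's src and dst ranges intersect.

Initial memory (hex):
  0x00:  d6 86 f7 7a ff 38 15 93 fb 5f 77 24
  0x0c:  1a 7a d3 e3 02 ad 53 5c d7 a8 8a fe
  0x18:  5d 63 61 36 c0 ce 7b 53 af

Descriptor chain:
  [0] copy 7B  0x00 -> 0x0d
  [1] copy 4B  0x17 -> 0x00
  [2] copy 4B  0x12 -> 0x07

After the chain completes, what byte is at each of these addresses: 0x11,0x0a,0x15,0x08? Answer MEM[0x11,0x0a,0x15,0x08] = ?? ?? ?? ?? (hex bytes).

MEM[0x11,0x0a,0x15,0x08] = ff a8 a8 15

#0 dst[0x0d+7] := {0xd6,0x86,0xf7,0x7a,0xff,0x38,0x15}
#1 dst[0x00+4] := {0xfe,0x5d,0x63,0x61}
#2 dst[0x07+4] := {0x38,0x15,0xd7,0xa8}
query mem[0x11]=0xff, mem[0x0a]=0xa8, mem[0x15]=0xa8, mem[0x08]=0x15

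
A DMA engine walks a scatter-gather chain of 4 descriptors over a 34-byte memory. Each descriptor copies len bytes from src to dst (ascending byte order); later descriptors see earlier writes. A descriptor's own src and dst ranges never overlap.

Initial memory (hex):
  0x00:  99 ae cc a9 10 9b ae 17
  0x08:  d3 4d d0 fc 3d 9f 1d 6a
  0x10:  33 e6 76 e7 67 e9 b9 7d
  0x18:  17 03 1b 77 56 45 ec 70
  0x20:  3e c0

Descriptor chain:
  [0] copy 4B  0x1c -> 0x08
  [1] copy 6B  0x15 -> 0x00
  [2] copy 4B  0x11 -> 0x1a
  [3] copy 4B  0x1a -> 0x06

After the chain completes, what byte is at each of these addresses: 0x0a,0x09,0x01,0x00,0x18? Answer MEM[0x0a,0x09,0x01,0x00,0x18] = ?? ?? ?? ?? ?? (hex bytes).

#0 dst[0x08+4] := {0x56,0x45,0xec,0x70}
#1 dst[0x00+6] := {0xe9,0xb9,0x7d,0x17,0x03,0x1b}
#2 dst[0x1a+4] := {0xe6,0x76,0xe7,0x67}
#3 dst[0x06+4] := {0xe6,0x76,0xe7,0x67}
query mem[0x0a]=0xec, mem[0x09]=0x67, mem[0x01]=0xb9, mem[0x00]=0xe9, mem[0x18]=0x17

MEM[0x0a,0x09,0x01,0x00,0x18] = ec 67 b9 e9 17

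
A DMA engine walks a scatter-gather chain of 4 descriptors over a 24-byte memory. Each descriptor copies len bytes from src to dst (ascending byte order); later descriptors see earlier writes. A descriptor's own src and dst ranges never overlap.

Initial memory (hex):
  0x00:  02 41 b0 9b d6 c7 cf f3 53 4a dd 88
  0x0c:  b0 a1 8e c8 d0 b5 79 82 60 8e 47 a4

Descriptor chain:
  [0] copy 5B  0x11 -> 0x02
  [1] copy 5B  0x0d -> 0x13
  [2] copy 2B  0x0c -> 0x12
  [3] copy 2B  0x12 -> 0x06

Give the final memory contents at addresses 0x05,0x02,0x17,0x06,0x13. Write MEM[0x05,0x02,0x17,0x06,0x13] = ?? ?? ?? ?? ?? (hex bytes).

D0: mem[0x02..0x06] <- [b5 79 82 60 8e]
D1: mem[0x13..0x17] <- [a1 8e c8 d0 b5]
D2: mem[0x12..0x13] <- [b0 a1]
D3: mem[0x06..0x07] <- [b0 a1]
query mem[0x05]=0x60, mem[0x02]=0xb5, mem[0x17]=0xb5, mem[0x06]=0xb0, mem[0x13]=0xa1

MEM[0x05,0x02,0x17,0x06,0x13] = 60 b5 b5 b0 a1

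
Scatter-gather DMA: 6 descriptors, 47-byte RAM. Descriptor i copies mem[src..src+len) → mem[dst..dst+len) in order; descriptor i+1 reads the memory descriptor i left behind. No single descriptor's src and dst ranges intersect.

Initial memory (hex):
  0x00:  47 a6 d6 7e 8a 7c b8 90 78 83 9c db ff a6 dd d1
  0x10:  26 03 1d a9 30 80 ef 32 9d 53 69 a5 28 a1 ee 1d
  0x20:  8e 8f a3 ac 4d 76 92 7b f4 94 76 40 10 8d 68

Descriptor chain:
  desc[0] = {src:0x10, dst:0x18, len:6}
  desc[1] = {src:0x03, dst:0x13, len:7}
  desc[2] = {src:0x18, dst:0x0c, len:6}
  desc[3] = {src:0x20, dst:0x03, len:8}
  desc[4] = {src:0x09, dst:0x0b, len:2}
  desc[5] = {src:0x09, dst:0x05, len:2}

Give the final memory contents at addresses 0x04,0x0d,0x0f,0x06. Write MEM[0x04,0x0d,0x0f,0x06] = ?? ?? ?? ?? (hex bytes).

[0] 0x10->0x18 len=6 : 26 03 1d a9 30 80
[1] 0x03->0x13 len=7 : 7e 8a 7c b8 90 78 83
[2] 0x18->0x0c len=6 : 78 83 1d a9 30 80
[3] 0x20->0x03 len=8 : 8e 8f a3 ac 4d 76 92 7b
[4] 0x09->0x0b len=2 : 92 7b
[5] 0x09->0x05 len=2 : 92 7b
query mem[0x04]=0x8f, mem[0x0d]=0x83, mem[0x0f]=0xa9, mem[0x06]=0x7b

MEM[0x04,0x0d,0x0f,0x06] = 8f 83 a9 7b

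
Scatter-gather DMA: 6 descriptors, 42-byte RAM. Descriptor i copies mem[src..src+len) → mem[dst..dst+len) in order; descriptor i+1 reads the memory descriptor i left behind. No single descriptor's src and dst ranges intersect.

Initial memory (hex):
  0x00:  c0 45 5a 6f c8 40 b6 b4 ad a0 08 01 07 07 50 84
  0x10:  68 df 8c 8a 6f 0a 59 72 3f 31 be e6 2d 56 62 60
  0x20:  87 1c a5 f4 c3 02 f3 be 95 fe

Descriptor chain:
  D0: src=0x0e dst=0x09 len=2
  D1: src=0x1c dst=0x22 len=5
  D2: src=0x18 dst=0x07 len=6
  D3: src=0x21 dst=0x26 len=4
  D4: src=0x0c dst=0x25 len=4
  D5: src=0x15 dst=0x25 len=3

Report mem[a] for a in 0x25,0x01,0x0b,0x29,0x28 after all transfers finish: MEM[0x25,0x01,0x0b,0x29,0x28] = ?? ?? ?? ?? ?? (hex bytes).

  after D0: wrote 2B at 0x09 = 5084
  after D1: wrote 5B at 0x22 = 2d56626087
  after D2: wrote 6B at 0x07 = 3f31bee62d56
  after D3: wrote 4B at 0x26 = 1c2d5662
  after D4: wrote 4B at 0x25 = 56075084
  after D5: wrote 3B at 0x25 = 0a5972
query mem[0x25]=0x0a, mem[0x01]=0x45, mem[0x0b]=0x2d, mem[0x29]=0x62, mem[0x28]=0x84

MEM[0x25,0x01,0x0b,0x29,0x28] = 0a 45 2d 62 84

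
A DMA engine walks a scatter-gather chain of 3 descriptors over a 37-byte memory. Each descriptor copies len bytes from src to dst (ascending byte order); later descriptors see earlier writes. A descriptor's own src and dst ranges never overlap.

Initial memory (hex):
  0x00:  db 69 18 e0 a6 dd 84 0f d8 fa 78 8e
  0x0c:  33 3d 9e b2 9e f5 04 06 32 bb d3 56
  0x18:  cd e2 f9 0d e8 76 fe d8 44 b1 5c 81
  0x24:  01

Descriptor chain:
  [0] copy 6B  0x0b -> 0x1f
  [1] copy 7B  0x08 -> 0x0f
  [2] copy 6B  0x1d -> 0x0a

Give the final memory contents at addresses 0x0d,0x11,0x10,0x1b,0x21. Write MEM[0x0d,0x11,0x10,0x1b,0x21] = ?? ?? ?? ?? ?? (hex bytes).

D0: mem[0x1f..0x24] <- [8e 33 3d 9e b2 9e]
D1: mem[0x0f..0x15] <- [d8 fa 78 8e 33 3d 9e]
D2: mem[0x0a..0x0f] <- [76 fe 8e 33 3d 9e]
query mem[0x0d]=0x33, mem[0x11]=0x78, mem[0x10]=0xfa, mem[0x1b]=0x0d, mem[0x21]=0x3d

MEM[0x0d,0x11,0x10,0x1b,0x21] = 33 78 fa 0d 3d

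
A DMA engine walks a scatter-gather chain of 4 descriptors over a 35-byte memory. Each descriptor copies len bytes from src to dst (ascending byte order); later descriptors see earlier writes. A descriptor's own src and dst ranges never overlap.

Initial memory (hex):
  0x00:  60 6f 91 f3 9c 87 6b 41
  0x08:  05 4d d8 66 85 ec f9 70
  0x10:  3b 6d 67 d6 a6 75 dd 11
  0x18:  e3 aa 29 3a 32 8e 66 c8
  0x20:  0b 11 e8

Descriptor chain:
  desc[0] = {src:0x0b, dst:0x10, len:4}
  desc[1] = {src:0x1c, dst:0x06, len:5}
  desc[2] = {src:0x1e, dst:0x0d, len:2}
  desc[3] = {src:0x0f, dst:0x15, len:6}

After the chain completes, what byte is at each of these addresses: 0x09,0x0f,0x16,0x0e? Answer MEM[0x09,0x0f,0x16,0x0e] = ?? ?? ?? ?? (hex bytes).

MEM[0x09,0x0f,0x16,0x0e] = c8 70 66 c8

[0] 0x0b->0x10 len=4 : 66 85 ec f9
[1] 0x1c->0x06 len=5 : 32 8e 66 c8 0b
[2] 0x1e->0x0d len=2 : 66 c8
[3] 0x0f->0x15 len=6 : 70 66 85 ec f9 a6
query mem[0x09]=0xc8, mem[0x0f]=0x70, mem[0x16]=0x66, mem[0x0e]=0xc8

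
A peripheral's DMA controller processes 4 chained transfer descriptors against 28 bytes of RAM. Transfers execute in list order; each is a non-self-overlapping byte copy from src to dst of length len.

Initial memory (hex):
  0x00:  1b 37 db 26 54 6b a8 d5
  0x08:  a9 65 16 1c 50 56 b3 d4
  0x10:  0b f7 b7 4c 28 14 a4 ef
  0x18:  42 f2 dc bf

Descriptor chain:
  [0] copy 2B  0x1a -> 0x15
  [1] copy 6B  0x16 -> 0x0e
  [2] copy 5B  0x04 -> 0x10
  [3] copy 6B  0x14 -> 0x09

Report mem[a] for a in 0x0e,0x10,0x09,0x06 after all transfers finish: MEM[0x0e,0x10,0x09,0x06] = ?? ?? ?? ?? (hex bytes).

  after D0: wrote 2B at 0x15 = dcbf
  after D1: wrote 6B at 0x0e = bfef42f2dcbf
  after D2: wrote 5B at 0x10 = 546ba8d5a9
  after D3: wrote 6B at 0x09 = a9dcbfef42f2
query mem[0x0e]=0xf2, mem[0x10]=0x54, mem[0x09]=0xa9, mem[0x06]=0xa8

MEM[0x0e,0x10,0x09,0x06] = f2 54 a9 a8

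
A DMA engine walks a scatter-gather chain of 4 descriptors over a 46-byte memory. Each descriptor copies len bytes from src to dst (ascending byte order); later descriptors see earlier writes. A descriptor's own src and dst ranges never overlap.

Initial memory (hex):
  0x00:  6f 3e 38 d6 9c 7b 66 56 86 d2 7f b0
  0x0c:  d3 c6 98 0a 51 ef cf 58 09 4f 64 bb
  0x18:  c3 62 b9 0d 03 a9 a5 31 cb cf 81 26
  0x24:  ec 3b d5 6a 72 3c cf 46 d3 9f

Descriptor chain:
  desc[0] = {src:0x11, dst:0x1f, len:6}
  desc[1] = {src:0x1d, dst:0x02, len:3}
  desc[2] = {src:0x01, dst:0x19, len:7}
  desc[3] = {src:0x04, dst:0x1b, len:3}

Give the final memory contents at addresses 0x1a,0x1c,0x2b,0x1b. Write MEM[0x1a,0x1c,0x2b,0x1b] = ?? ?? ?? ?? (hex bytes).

MEM[0x1a,0x1c,0x2b,0x1b] = a9 7b 46 ef

D0: mem[0x1f..0x24] <- [ef cf 58 09 4f 64]
D1: mem[0x02..0x04] <- [a9 a5 ef]
D2: mem[0x19..0x1f] <- [3e a9 a5 ef 7b 66 56]
D3: mem[0x1b..0x1d] <- [ef 7b 66]
query mem[0x1a]=0xa9, mem[0x1c]=0x7b, mem[0x2b]=0x46, mem[0x1b]=0xef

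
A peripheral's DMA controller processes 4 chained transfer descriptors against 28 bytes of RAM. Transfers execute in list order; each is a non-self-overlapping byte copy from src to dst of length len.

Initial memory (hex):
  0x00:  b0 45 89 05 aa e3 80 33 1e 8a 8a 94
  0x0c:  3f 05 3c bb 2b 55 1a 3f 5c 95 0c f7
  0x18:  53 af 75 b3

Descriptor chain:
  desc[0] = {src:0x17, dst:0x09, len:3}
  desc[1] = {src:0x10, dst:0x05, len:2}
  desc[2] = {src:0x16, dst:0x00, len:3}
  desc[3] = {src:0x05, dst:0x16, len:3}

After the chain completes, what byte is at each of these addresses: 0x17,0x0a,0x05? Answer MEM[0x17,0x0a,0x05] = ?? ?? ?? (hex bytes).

MEM[0x17,0x0a,0x05] = 55 53 2b

D0: mem[0x09..0x0b] <- [f7 53 af]
D1: mem[0x05..0x06] <- [2b 55]
D2: mem[0x00..0x02] <- [0c f7 53]
D3: mem[0x16..0x18] <- [2b 55 33]
query mem[0x17]=0x55, mem[0x0a]=0x53, mem[0x05]=0x2b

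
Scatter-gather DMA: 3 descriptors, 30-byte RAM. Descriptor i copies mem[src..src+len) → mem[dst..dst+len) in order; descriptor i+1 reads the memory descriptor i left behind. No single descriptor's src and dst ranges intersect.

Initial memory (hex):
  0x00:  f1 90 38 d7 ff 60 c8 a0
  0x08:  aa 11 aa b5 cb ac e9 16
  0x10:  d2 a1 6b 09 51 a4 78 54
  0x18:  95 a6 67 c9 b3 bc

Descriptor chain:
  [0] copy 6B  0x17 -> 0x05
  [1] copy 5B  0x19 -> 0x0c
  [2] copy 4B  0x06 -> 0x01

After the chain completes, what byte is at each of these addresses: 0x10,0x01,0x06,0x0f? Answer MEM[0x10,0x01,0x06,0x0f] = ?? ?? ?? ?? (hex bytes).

MEM[0x10,0x01,0x06,0x0f] = bc 95 95 b3

  after D0: wrote 6B at 0x05 = 5495a667c9b3
  after D1: wrote 5B at 0x0c = a667c9b3bc
  after D2: wrote 4B at 0x01 = 95a667c9
query mem[0x10]=0xbc, mem[0x01]=0x95, mem[0x06]=0x95, mem[0x0f]=0xb3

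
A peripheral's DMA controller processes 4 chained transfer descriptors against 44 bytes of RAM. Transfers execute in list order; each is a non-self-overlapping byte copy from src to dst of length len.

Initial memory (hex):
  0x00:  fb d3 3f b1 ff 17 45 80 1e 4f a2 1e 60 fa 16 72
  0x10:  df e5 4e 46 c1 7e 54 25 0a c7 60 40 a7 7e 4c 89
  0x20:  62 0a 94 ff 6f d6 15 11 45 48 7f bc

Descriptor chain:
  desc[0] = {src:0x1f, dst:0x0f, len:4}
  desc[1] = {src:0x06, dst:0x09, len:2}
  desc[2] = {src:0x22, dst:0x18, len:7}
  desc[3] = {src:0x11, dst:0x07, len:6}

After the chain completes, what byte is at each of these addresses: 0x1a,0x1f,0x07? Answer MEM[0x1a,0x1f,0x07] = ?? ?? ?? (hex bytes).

MEM[0x1a,0x1f,0x07] = 6f 89 0a

[0] 0x1f->0x0f len=4 : 89 62 0a 94
[1] 0x06->0x09 len=2 : 45 80
[2] 0x22->0x18 len=7 : 94 ff 6f d6 15 11 45
[3] 0x11->0x07 len=6 : 0a 94 46 c1 7e 54
query mem[0x1a]=0x6f, mem[0x1f]=0x89, mem[0x07]=0x0a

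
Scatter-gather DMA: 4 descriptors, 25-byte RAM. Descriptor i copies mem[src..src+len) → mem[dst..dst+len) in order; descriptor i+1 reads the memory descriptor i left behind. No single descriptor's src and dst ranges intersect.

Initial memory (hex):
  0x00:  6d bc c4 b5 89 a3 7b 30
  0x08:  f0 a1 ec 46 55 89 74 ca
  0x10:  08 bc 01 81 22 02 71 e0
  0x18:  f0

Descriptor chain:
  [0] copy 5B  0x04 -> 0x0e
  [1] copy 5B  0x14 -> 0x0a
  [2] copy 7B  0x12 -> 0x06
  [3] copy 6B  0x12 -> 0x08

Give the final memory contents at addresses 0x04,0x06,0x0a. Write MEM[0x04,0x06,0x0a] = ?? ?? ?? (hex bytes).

MEM[0x04,0x06,0x0a] = 89 f0 22

  after D0: wrote 5B at 0x0e = 89a37b30f0
  after D1: wrote 5B at 0x0a = 220271e0f0
  after D2: wrote 7B at 0x06 = f081220271e0f0
  after D3: wrote 6B at 0x08 = f081220271e0
query mem[0x04]=0x89, mem[0x06]=0xf0, mem[0x0a]=0x22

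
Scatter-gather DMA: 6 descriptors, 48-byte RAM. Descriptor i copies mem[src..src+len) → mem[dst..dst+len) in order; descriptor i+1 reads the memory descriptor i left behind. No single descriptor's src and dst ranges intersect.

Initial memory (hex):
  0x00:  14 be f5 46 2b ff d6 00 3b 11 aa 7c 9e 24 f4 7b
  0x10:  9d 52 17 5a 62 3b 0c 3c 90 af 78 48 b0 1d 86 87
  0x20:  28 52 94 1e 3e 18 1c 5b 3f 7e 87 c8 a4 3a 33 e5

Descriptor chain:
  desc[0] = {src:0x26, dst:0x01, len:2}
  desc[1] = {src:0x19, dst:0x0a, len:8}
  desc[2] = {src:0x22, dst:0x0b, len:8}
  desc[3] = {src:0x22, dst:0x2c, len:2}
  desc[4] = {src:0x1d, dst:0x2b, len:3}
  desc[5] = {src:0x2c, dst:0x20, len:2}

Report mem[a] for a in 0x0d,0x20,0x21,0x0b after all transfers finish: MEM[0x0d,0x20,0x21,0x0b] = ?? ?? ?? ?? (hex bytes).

MEM[0x0d,0x20,0x21,0x0b] = 3e 86 87 94

  after D0: wrote 2B at 0x01 = 1c5b
  after D1: wrote 8B at 0x0a = af7848b01d868728
  after D2: wrote 8B at 0x0b = 941e3e181c5b3f7e
  after D3: wrote 2B at 0x2c = 941e
  after D4: wrote 3B at 0x2b = 1d8687
  after D5: wrote 2B at 0x20 = 8687
query mem[0x0d]=0x3e, mem[0x20]=0x86, mem[0x21]=0x87, mem[0x0b]=0x94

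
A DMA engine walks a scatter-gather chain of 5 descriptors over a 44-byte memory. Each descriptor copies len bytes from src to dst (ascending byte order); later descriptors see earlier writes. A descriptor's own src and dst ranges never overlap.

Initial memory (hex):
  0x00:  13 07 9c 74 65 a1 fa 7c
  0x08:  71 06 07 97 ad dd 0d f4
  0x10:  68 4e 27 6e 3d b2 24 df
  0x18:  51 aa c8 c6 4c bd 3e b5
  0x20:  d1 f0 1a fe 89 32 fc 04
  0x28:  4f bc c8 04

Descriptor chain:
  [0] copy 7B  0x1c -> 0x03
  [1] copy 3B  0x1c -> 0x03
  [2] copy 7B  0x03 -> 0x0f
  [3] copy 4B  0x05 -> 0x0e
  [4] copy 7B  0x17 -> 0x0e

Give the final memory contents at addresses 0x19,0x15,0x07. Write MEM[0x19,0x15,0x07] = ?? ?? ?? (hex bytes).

D0: mem[0x03..0x09] <- [4c bd 3e b5 d1 f0 1a]
D1: mem[0x03..0x05] <- [4c bd 3e]
D2: mem[0x0f..0x15] <- [4c bd 3e b5 d1 f0 1a]
D3: mem[0x0e..0x11] <- [3e b5 d1 f0]
D4: mem[0x0e..0x14] <- [df 51 aa c8 c6 4c bd]
query mem[0x19]=0xaa, mem[0x15]=0x1a, mem[0x07]=0xd1

MEM[0x19,0x15,0x07] = aa 1a d1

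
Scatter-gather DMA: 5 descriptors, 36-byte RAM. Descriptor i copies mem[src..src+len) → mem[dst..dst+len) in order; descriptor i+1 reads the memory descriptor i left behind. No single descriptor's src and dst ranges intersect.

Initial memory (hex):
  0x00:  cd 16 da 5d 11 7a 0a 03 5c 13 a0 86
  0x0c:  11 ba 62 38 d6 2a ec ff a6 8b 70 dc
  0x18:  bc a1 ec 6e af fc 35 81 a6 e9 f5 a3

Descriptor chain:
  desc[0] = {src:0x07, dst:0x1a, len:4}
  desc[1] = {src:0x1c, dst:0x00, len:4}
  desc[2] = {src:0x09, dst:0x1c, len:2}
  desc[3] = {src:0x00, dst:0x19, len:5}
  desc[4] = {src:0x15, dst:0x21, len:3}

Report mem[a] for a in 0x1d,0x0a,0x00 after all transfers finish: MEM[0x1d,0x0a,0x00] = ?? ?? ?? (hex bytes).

MEM[0x1d,0x0a,0x00] = 11 a0 13

D0: mem[0x1a..0x1d] <- [03 5c 13 a0]
D1: mem[0x00..0x03] <- [13 a0 35 81]
D2: mem[0x1c..0x1d] <- [13 a0]
D3: mem[0x19..0x1d] <- [13 a0 35 81 11]
D4: mem[0x21..0x23] <- [8b 70 dc]
query mem[0x1d]=0x11, mem[0x0a]=0xa0, mem[0x00]=0x13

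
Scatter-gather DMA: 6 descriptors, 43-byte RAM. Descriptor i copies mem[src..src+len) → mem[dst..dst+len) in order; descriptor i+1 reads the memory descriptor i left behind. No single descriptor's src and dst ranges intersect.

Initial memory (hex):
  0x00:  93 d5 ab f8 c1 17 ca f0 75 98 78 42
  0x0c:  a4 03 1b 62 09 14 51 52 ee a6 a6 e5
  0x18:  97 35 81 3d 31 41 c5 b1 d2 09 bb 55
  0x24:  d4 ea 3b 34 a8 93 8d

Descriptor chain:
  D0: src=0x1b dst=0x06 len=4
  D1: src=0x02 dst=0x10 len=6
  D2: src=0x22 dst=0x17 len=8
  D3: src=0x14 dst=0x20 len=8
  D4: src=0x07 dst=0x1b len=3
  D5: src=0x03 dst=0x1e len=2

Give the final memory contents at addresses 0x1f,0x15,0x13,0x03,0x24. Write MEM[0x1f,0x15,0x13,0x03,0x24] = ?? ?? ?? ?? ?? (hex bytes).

[0] 0x1b->0x06 len=4 : 3d 31 41 c5
[1] 0x02->0x10 len=6 : ab f8 c1 17 3d 31
[2] 0x22->0x17 len=8 : bb 55 d4 ea 3b 34 a8 93
[3] 0x14->0x20 len=8 : 3d 31 a6 bb 55 d4 ea 3b
[4] 0x07->0x1b len=3 : 31 41 c5
[5] 0x03->0x1e len=2 : f8 c1
query mem[0x1f]=0xc1, mem[0x15]=0x31, mem[0x13]=0x17, mem[0x03]=0xf8, mem[0x24]=0x55

MEM[0x1f,0x15,0x13,0x03,0x24] = c1 31 17 f8 55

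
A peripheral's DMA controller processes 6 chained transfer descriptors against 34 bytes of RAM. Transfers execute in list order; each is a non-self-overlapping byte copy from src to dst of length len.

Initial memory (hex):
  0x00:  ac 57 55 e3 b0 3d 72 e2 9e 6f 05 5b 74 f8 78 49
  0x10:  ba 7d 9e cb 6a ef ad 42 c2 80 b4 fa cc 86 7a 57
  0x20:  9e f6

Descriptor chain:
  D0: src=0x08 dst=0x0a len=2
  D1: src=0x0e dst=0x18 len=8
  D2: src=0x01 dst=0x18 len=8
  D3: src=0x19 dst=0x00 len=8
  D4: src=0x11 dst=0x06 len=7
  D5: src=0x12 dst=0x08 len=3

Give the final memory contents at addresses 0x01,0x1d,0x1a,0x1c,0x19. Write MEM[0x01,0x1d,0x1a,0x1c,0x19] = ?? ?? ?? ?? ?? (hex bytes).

D0: mem[0x0a..0x0b] <- [9e 6f]
D1: mem[0x18..0x1f] <- [78 49 ba 7d 9e cb 6a ef]
D2: mem[0x18..0x1f] <- [57 55 e3 b0 3d 72 e2 9e]
D3: mem[0x00..0x07] <- [55 e3 b0 3d 72 e2 9e 9e]
D4: mem[0x06..0x0c] <- [7d 9e cb 6a ef ad 42]
D5: mem[0x08..0x0a] <- [9e cb 6a]
query mem[0x01]=0xe3, mem[0x1d]=0x72, mem[0x1a]=0xe3, mem[0x1c]=0x3d, mem[0x19]=0x55

MEM[0x01,0x1d,0x1a,0x1c,0x19] = e3 72 e3 3d 55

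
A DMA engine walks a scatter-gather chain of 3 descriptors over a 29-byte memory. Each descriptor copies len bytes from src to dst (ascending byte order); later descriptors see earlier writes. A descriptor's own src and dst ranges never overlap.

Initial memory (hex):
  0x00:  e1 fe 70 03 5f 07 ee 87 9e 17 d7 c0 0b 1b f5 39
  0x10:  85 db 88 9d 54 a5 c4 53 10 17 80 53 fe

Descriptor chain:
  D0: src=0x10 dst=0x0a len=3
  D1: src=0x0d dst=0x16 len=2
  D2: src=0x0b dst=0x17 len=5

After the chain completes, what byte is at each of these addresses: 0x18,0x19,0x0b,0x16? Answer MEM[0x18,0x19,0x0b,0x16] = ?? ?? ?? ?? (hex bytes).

[0] 0x10->0x0a len=3 : 85 db 88
[1] 0x0d->0x16 len=2 : 1b f5
[2] 0x0b->0x17 len=5 : db 88 1b f5 39
query mem[0x18]=0x88, mem[0x19]=0x1b, mem[0x0b]=0xdb, mem[0x16]=0x1b

MEM[0x18,0x19,0x0b,0x16] = 88 1b db 1b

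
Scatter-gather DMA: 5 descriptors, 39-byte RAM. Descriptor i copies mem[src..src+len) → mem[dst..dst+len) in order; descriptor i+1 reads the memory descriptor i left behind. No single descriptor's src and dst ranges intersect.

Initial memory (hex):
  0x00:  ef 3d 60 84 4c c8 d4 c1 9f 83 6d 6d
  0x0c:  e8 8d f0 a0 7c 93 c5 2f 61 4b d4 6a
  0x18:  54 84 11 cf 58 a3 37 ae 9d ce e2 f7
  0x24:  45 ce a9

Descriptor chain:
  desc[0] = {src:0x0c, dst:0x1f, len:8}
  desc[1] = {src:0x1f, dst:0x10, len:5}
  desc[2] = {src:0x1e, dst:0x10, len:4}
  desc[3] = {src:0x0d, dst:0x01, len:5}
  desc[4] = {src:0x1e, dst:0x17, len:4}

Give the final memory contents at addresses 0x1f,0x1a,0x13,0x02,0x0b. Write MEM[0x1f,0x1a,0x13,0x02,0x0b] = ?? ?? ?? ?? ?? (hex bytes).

#0 dst[0x1f+8] := {0xe8,0x8d,0xf0,0xa0,0x7c,0x93,0xc5,0x2f}
#1 dst[0x10+5] := {0xe8,0x8d,0xf0,0xa0,0x7c}
#2 dst[0x10+4] := {0x37,0xe8,0x8d,0xf0}
#3 dst[0x01+5] := {0x8d,0xf0,0xa0,0x37,0xe8}
#4 dst[0x17+4] := {0x37,0xe8,0x8d,0xf0}
query mem[0x1f]=0xe8, mem[0x1a]=0xf0, mem[0x13]=0xf0, mem[0x02]=0xf0, mem[0x0b]=0x6d

MEM[0x1f,0x1a,0x13,0x02,0x0b] = e8 f0 f0 f0 6d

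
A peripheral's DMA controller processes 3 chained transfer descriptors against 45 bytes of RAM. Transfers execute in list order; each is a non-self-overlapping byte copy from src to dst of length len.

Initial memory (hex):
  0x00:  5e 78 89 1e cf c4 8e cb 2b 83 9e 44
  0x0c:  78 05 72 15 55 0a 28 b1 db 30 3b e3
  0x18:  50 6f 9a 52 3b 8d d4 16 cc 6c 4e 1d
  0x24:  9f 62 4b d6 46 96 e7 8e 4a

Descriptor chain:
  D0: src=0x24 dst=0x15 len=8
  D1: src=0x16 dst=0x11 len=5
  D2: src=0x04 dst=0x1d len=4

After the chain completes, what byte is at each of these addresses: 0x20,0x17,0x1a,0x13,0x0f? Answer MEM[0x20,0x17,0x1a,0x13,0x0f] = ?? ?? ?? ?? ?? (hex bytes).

MEM[0x20,0x17,0x1a,0x13,0x0f] = cb 4b 96 d6 15

#0 dst[0x15+8] := {0x9f,0x62,0x4b,0xd6,0x46,0x96,0xe7,0x8e}
#1 dst[0x11+5] := {0x62,0x4b,0xd6,0x46,0x96}
#2 dst[0x1d+4] := {0xcf,0xc4,0x8e,0xcb}
query mem[0x20]=0xcb, mem[0x17]=0x4b, mem[0x1a]=0x96, mem[0x13]=0xd6, mem[0x0f]=0x15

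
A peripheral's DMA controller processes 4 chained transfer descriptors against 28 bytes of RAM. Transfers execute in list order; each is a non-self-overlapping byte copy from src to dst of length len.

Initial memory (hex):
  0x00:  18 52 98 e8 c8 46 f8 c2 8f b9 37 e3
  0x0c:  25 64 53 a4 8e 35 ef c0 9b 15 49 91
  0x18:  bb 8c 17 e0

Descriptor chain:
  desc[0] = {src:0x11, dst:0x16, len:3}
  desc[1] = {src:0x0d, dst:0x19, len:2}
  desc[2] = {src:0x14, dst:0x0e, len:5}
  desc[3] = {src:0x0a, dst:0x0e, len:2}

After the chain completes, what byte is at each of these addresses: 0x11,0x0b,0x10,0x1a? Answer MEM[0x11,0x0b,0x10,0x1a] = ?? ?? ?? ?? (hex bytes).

  after D0: wrote 3B at 0x16 = 35efc0
  after D1: wrote 2B at 0x19 = 6453
  after D2: wrote 5B at 0x0e = 9b1535efc0
  after D3: wrote 2B at 0x0e = 37e3
query mem[0x11]=0xef, mem[0x0b]=0xe3, mem[0x10]=0x35, mem[0x1a]=0x53

MEM[0x11,0x0b,0x10,0x1a] = ef e3 35 53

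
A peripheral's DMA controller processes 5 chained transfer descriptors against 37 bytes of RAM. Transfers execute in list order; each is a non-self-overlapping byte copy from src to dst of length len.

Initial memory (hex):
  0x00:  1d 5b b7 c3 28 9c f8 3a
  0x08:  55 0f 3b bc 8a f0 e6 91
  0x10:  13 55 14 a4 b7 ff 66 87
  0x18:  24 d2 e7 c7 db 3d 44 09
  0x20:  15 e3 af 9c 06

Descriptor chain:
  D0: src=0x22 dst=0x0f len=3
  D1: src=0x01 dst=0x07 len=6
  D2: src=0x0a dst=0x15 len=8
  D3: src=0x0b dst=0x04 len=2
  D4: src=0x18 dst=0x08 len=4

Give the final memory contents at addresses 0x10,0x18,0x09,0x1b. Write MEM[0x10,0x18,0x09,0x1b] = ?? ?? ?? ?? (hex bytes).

  after D0: wrote 3B at 0x0f = af9c06
  after D1: wrote 6B at 0x07 = 5bb7c3289cf8
  after D2: wrote 8B at 0x15 = 289cf8f0e6af9c06
  after D3: wrote 2B at 0x04 = 9cf8
  after D4: wrote 4B at 0x08 = f0e6af9c
query mem[0x10]=0x9c, mem[0x18]=0xf0, mem[0x09]=0xe6, mem[0x1b]=0x9c

MEM[0x10,0x18,0x09,0x1b] = 9c f0 e6 9c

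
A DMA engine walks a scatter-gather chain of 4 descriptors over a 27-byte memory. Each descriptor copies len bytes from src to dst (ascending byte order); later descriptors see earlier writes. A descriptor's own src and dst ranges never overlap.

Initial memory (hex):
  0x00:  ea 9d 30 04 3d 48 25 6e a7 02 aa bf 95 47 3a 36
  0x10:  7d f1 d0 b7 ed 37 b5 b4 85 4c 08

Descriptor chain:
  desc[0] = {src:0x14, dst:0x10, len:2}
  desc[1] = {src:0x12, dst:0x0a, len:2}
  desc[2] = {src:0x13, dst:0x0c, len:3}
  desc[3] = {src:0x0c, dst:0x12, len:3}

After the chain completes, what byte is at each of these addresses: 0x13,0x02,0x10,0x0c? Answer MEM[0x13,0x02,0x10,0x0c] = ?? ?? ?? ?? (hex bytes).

MEM[0x13,0x02,0x10,0x0c] = ed 30 ed b7

#0 dst[0x10+2] := {0xed,0x37}
#1 dst[0x0a+2] := {0xd0,0xb7}
#2 dst[0x0c+3] := {0xb7,0xed,0x37}
#3 dst[0x12+3] := {0xb7,0xed,0x37}
query mem[0x13]=0xed, mem[0x02]=0x30, mem[0x10]=0xed, mem[0x0c]=0xb7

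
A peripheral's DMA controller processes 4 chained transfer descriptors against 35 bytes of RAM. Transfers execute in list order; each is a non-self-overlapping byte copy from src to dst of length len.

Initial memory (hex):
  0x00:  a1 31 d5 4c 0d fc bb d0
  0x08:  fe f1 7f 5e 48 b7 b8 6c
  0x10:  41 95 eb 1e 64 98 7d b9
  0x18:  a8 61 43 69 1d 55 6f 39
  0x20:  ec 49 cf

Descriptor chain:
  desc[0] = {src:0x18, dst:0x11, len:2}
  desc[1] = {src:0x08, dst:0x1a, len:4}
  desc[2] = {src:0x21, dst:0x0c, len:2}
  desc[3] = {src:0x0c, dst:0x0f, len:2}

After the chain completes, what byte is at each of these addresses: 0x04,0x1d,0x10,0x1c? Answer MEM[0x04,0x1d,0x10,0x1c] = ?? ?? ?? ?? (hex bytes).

[0] 0x18->0x11 len=2 : a8 61
[1] 0x08->0x1a len=4 : fe f1 7f 5e
[2] 0x21->0x0c len=2 : 49 cf
[3] 0x0c->0x0f len=2 : 49 cf
query mem[0x04]=0x0d, mem[0x1d]=0x5e, mem[0x10]=0xcf, mem[0x1c]=0x7f

MEM[0x04,0x1d,0x10,0x1c] = 0d 5e cf 7f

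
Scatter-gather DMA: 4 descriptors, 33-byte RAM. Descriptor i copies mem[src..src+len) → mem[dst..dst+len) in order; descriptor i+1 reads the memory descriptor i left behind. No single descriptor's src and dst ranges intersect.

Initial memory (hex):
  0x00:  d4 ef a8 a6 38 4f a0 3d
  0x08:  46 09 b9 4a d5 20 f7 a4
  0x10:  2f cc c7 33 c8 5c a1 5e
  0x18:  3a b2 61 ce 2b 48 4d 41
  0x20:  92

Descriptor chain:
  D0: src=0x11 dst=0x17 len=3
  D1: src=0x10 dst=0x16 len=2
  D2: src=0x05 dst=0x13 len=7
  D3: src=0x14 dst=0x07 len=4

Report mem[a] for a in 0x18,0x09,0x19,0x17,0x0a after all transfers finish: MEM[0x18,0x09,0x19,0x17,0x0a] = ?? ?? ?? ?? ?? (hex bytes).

MEM[0x18,0x09,0x19,0x17,0x0a] = b9 46 4a 09 09

D0: mem[0x17..0x19] <- [cc c7 33]
D1: mem[0x16..0x17] <- [2f cc]
D2: mem[0x13..0x19] <- [4f a0 3d 46 09 b9 4a]
D3: mem[0x07..0x0a] <- [a0 3d 46 09]
query mem[0x18]=0xb9, mem[0x09]=0x46, mem[0x19]=0x4a, mem[0x17]=0x09, mem[0x0a]=0x09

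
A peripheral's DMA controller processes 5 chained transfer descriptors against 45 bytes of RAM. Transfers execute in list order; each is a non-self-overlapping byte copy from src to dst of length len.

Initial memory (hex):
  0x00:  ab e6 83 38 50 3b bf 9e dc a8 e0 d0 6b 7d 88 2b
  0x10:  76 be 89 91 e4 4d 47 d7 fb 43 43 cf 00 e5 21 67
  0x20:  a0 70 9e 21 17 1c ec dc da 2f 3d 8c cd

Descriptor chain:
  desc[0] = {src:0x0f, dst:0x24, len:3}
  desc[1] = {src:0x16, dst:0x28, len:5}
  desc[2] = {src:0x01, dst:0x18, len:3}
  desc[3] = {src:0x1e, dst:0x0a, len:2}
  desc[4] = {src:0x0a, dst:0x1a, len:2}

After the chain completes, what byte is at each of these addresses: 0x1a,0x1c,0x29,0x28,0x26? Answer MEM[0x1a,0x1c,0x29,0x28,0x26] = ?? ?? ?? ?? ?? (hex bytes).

MEM[0x1a,0x1c,0x29,0x28,0x26] = 21 00 d7 47 be

D0: mem[0x24..0x26] <- [2b 76 be]
D1: mem[0x28..0x2c] <- [47 d7 fb 43 43]
D2: mem[0x18..0x1a] <- [e6 83 38]
D3: mem[0x0a..0x0b] <- [21 67]
D4: mem[0x1a..0x1b] <- [21 67]
query mem[0x1a]=0x21, mem[0x1c]=0x00, mem[0x29]=0xd7, mem[0x28]=0x47, mem[0x26]=0xbe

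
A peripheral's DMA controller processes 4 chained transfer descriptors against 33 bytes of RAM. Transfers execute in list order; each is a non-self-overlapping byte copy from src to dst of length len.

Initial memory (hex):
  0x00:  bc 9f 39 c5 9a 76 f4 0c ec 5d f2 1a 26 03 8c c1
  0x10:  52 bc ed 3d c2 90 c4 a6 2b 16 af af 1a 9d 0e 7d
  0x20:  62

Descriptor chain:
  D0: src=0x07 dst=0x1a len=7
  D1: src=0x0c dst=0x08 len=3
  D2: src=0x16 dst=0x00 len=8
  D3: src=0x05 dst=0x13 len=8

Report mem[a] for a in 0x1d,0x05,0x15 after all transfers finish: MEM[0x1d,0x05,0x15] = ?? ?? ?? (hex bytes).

#0 dst[0x1a+7] := {0x0c,0xec,0x5d,0xf2,0x1a,0x26,0x03}
#1 dst[0x08+3] := {0x26,0x03,0x8c}
#2 dst[0x00+8] := {0xc4,0xa6,0x2b,0x16,0x0c,0xec,0x5d,0xf2}
#3 dst[0x13+8] := {0xec,0x5d,0xf2,0x26,0x03,0x8c,0x1a,0x26}
query mem[0x1d]=0xf2, mem[0x05]=0xec, mem[0x15]=0xf2

MEM[0x1d,0x05,0x15] = f2 ec f2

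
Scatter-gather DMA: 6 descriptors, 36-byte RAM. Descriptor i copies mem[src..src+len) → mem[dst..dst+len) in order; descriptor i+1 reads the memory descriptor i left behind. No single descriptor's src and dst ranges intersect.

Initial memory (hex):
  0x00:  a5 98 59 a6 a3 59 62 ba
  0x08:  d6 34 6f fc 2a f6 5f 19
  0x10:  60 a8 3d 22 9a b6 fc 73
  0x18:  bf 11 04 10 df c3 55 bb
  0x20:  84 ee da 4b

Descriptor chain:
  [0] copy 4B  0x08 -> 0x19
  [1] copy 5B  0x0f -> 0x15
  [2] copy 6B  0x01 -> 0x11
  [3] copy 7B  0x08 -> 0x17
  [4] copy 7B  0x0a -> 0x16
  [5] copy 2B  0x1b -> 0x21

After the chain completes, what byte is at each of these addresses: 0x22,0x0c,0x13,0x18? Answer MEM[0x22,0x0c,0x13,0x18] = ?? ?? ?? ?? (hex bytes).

MEM[0x22,0x0c,0x13,0x18] = 60 2a a6 2a

#0 dst[0x19+4] := {0xd6,0x34,0x6f,0xfc}
#1 dst[0x15+5] := {0x19,0x60,0xa8,0x3d,0x22}
#2 dst[0x11+6] := {0x98,0x59,0xa6,0xa3,0x59,0x62}
#3 dst[0x17+7] := {0xd6,0x34,0x6f,0xfc,0x2a,0xf6,0x5f}
#4 dst[0x16+7] := {0x6f,0xfc,0x2a,0xf6,0x5f,0x19,0x60}
#5 dst[0x21+2] := {0x19,0x60}
query mem[0x22]=0x60, mem[0x0c]=0x2a, mem[0x13]=0xa6, mem[0x18]=0x2a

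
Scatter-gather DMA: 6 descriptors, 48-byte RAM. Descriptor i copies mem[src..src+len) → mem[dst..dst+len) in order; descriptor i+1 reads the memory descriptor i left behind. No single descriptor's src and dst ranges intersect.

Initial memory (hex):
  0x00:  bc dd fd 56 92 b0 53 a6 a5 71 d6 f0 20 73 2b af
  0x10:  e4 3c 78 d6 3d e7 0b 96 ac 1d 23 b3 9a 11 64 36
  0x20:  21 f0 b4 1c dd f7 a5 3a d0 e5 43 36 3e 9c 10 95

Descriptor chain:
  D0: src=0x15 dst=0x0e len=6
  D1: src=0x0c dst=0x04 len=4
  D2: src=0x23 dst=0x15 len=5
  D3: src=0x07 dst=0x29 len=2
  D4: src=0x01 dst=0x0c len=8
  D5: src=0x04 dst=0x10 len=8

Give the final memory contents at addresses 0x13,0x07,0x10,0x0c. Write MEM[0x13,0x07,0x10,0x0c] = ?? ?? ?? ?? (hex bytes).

  after D0: wrote 6B at 0x0e = e70b96ac1d23
  after D1: wrote 4B at 0x04 = 2073e70b
  after D2: wrote 5B at 0x15 = 1cddf7a53a
  after D3: wrote 2B at 0x29 = 0ba5
  after D4: wrote 8B at 0x0c = ddfd562073e70ba5
  after D5: wrote 8B at 0x10 = 2073e70ba571d6f0
query mem[0x13]=0x0b, mem[0x07]=0x0b, mem[0x10]=0x20, mem[0x0c]=0xdd

MEM[0x13,0x07,0x10,0x0c] = 0b 0b 20 dd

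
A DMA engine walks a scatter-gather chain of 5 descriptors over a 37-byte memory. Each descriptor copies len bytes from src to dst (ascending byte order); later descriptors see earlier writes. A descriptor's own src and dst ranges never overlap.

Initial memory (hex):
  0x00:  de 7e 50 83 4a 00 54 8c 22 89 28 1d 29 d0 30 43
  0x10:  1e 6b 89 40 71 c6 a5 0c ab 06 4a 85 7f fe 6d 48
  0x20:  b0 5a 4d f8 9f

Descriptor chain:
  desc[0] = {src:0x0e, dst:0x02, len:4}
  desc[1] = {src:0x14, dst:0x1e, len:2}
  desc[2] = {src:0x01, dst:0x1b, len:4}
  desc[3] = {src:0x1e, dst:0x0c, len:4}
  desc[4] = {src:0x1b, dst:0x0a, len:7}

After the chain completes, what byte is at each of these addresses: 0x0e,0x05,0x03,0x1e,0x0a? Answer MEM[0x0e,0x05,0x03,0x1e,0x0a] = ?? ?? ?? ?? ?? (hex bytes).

MEM[0x0e,0x05,0x03,0x1e,0x0a] = c6 6b 43 1e 7e

[0] 0x0e->0x02 len=4 : 30 43 1e 6b
[1] 0x14->0x1e len=2 : 71 c6
[2] 0x01->0x1b len=4 : 7e 30 43 1e
[3] 0x1e->0x0c len=4 : 1e c6 b0 5a
[4] 0x1b->0x0a len=7 : 7e 30 43 1e c6 b0 5a
query mem[0x0e]=0xc6, mem[0x05]=0x6b, mem[0x03]=0x43, mem[0x1e]=0x1e, mem[0x0a]=0x7e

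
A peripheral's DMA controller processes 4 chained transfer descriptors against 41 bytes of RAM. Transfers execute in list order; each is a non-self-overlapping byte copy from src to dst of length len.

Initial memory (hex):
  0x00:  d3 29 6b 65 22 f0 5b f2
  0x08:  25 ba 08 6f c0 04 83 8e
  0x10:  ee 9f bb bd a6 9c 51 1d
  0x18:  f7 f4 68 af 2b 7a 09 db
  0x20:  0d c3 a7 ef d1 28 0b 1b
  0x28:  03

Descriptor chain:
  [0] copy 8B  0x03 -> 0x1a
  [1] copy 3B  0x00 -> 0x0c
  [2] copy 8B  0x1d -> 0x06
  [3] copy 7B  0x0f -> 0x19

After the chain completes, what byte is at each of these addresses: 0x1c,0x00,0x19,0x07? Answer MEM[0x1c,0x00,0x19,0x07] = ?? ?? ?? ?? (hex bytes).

MEM[0x1c,0x00,0x19,0x07] = bb d3 8e f2

D0: mem[0x1a..0x21] <- [65 22 f0 5b f2 25 ba 08]
D1: mem[0x0c..0x0e] <- [d3 29 6b]
D2: mem[0x06..0x0d] <- [5b f2 25 ba 08 a7 ef d1]
D3: mem[0x19..0x1f] <- [8e ee 9f bb bd a6 9c]
query mem[0x1c]=0xbb, mem[0x00]=0xd3, mem[0x19]=0x8e, mem[0x07]=0xf2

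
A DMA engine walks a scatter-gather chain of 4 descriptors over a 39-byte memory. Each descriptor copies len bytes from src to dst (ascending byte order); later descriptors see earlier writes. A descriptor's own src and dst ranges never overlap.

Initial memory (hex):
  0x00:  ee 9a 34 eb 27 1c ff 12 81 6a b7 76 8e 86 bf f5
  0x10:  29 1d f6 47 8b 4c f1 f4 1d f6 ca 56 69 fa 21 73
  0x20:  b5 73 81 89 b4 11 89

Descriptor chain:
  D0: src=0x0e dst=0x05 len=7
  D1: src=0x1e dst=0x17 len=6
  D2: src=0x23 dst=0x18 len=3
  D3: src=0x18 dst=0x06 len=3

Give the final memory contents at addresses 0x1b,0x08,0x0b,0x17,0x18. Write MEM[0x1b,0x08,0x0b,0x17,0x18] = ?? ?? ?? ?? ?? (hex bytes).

D0: mem[0x05..0x0b] <- [bf f5 29 1d f6 47 8b]
D1: mem[0x17..0x1c] <- [21 73 b5 73 81 89]
D2: mem[0x18..0x1a] <- [89 b4 11]
D3: mem[0x06..0x08] <- [89 b4 11]
query mem[0x1b]=0x81, mem[0x08]=0x11, mem[0x0b]=0x8b, mem[0x17]=0x21, mem[0x18]=0x89

MEM[0x1b,0x08,0x0b,0x17,0x18] = 81 11 8b 21 89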